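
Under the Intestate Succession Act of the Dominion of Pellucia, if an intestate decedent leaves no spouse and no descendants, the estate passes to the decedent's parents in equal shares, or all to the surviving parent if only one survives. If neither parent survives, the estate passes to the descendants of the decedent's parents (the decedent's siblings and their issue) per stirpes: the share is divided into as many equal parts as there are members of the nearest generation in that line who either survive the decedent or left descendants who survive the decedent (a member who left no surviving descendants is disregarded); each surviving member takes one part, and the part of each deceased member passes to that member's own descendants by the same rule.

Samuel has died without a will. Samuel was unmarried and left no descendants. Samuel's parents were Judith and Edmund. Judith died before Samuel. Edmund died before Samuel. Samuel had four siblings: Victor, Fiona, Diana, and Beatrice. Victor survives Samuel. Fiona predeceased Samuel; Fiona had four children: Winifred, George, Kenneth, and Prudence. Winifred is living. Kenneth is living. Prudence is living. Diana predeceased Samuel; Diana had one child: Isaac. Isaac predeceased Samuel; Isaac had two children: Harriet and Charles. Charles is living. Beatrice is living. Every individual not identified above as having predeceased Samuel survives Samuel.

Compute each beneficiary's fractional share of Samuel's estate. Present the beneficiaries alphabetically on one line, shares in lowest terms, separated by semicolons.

Neither parent survives and there are no descendants, so the estate passes to Samuel's siblings and their issue per stirpes.
The estate is divided into 4 equal shares of 1/4 among Victor, Fiona, Diana, Beatrice.
Victor is living and takes 1/4.
Fiona predeceased; the 1/4 allotted to Fiona's branch passes to Fiona's issue by representation.
The 1/4 is divided into 4 equal shares of 1/16 among Winifred, George, Kenneth, Prudence.
Winifred is living and takes 1/16.
George is living and takes 1/16.
Kenneth is living and takes 1/16.
Prudence is living and takes 1/16.
Diana predeceased; the 1/4 allotted to Diana's branch passes to Diana's issue by representation.
Isaac's line is the sole branch at this level, so the full 1/4 passes to Isaac's issue by representation.
The 1/4 is divided into 2 equal shares of 1/8 among Harriet, Charles.
Harriet is living and takes 1/8.
Charles is living and takes 1/8.
Beatrice is living and takes 1/4.

Beatrice 1/4; Charles 1/8; George 1/16; Harriet 1/8; Kenneth 1/16; Prudence 1/16; Victor 1/4; Winifred 1/16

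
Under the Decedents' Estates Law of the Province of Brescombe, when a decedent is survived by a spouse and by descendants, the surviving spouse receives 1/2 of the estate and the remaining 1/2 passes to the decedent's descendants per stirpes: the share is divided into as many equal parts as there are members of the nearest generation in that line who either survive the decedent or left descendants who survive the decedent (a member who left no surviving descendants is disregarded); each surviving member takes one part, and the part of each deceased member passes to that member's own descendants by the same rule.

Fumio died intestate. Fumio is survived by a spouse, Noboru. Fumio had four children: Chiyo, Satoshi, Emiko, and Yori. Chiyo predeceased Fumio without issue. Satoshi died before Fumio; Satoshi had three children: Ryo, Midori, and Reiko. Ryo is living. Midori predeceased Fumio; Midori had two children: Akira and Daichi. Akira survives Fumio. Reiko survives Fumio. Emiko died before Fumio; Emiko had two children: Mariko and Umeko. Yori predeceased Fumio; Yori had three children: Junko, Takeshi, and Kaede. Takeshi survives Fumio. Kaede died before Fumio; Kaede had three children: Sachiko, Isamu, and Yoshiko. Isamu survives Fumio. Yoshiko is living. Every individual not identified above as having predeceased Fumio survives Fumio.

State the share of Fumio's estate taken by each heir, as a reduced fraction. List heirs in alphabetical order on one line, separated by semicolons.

Akira 1/36; Daichi 1/36; Isamu 1/54; Junko 1/18; Mariko 1/12; Noboru 1/2; Reiko 1/18; Ryo 1/18; Sachiko 1/54; Takeshi 1/18; Umeko 1/12; Yoshiko 1/54

Noboru, as surviving spouse, takes 1/2.
The remaining 1/2 passes to Fumio's descendants per stirpes.
Chiyo left no surviving issue, so that branch lapses and is disregarded.
The 1/2 is divided into 3 equal shares of 1/6 among Satoshi, Emiko, Yori.
Satoshi predeceased; the 1/6 allotted to Satoshi's branch passes to Satoshi's issue by representation.
The 1/6 is divided into 3 equal shares of 1/18 among Ryo, Midori, Reiko.
Ryo is living and takes 1/18.
Midori predeceased; the 1/18 allotted to Midori's branch passes to Midori's issue by representation.
The 1/18 is divided into 2 equal shares of 1/36 among Akira, Daichi.
Akira is living and takes 1/36.
Daichi is living and takes 1/36.
Reiko is living and takes 1/18.
Emiko predeceased; the 1/6 allotted to Emiko's branch passes to Emiko's issue by representation.
The 1/6 is divided into 2 equal shares of 1/12 among Mariko, Umeko.
Mariko is living and takes 1/12.
Umeko is living and takes 1/12.
Yori predeceased; the 1/6 allotted to Yori's branch passes to Yori's issue by representation.
The 1/6 is divided into 3 equal shares of 1/18 among Junko, Takeshi, Kaede.
Junko is living and takes 1/18.
Takeshi is living and takes 1/18.
Kaede predeceased; the 1/18 allotted to Kaede's branch passes to Kaede's issue by representation.
The 1/18 is divided into 3 equal shares of 1/54 among Sachiko, Isamu, Yoshiko.
Sachiko is living and takes 1/54.
Isamu is living and takes 1/54.
Yoshiko is living and takes 1/54.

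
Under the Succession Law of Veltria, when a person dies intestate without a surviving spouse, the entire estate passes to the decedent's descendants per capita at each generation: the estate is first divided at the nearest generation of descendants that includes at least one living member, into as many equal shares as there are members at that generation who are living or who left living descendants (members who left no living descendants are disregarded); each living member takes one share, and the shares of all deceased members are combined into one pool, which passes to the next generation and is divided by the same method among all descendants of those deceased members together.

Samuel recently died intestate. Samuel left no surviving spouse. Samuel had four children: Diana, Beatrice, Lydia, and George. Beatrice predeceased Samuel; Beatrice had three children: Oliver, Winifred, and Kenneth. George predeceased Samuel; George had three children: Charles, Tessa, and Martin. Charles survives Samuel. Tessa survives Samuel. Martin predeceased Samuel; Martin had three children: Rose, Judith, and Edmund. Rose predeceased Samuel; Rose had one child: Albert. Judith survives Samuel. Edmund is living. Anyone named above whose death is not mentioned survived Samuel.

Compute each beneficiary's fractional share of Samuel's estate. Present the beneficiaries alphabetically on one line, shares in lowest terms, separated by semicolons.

There is no surviving spouse, so the entire estate passes to Samuel's descendants per capita at each generation.
At generation 1 (Diana, Beatrice, Lydia, George) there are 4 shares of (1)/4 = 1/4 each.
Living: Diana and Lydia — each takes 1/4.
Deceased: Beatrice and George. Their combined 1/2 is pooled and carried to generation 2.
At generation 2 (Oliver, Winifred, Kenneth, Charles, Tessa, Martin) there are 6 shares of (1/2)/6 = 1/12 each.
Living: Oliver, Winifred, Kenneth, Charles, and Tessa — each takes 1/12.
Deceased: Martin. That 1/12 share is carried to generation 3.
At generation 3 (Rose, Judith, Edmund) there are 3 shares of (1/12)/3 = 1/36 each.
Living: Judith and Edmund — each takes 1/36.
Deceased: Rose. That 1/36 share is carried to generation 4.
At generation 4 (Albert) there are 1 shares of (1/36)/1 = 1/36 each.
Living: Albert — each takes 1/36.

Albert 1/36; Charles 1/12; Diana 1/4; Edmund 1/36; Judith 1/36; Kenneth 1/12; Lydia 1/4; Oliver 1/12; Tessa 1/12; Winifred 1/12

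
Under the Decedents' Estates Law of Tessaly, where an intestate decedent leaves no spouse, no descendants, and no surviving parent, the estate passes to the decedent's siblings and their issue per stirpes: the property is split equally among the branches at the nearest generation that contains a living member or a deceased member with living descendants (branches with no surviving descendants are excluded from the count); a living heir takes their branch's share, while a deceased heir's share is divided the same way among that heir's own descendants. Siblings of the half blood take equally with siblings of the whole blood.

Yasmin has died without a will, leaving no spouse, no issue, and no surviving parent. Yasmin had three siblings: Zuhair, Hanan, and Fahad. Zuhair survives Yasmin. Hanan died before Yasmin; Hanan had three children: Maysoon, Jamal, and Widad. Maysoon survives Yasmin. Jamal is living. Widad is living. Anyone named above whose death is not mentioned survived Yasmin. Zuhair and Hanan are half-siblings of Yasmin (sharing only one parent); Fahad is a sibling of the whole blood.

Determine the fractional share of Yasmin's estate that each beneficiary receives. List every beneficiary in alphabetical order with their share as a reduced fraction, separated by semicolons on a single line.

No spouse, descendants, or parent survives, so the estate passes to Yasmin's siblings per stirpes.
Half-blood and whole-blood siblings take equally under the stated rule.
The estate is divided into 3 equal shares of 1/3 among Zuhair, Hanan, Fahad.
Zuhair is living and takes 1/3.
Hanan predeceased; the 1/3 allotted to Hanan's branch passes to Hanan's issue by representation.
The 1/3 is divided into 3 equal shares of 1/9 among Maysoon, Jamal, Widad.
Maysoon is living and takes 1/9.
Jamal is living and takes 1/9.
Widad is living and takes 1/9.
Fahad is living and takes 1/3.

Fahad 1/3; Jamal 1/9; Maysoon 1/9; Widad 1/9; Zuhair 1/3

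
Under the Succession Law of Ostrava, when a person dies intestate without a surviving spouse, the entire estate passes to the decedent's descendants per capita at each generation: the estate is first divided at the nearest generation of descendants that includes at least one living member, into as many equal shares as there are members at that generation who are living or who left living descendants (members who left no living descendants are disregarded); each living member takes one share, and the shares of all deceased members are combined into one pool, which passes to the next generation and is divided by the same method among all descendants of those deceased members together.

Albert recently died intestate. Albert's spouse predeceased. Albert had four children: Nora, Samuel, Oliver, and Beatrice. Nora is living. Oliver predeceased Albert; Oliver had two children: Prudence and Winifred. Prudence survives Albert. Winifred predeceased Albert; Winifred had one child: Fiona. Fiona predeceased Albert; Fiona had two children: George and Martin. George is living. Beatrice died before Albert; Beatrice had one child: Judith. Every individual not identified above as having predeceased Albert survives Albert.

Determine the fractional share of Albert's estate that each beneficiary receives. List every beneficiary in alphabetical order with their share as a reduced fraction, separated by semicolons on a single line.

George 1/12; Judith 1/6; Martin 1/12; Nora 1/4; Prudence 1/6; Samuel 1/4

There is no surviving spouse, so the entire estate passes to Albert's descendants per capita at each generation.
At generation 1 (Nora, Samuel, Oliver, Beatrice) there are 4 shares of (1)/4 = 1/4 each.
Living: Nora and Samuel — each takes 1/4.
Deceased: Oliver and Beatrice. Their combined 1/2 is pooled and carried to generation 2.
At generation 2 (Prudence, Winifred, Judith) there are 3 shares of (1/2)/3 = 1/6 each.
Living: Prudence and Judith — each takes 1/6.
Deceased: Winifred. That 1/6 share is carried to generation 3.
At generation 3 (Fiona) there are 1 shares of (1/6)/1 = 1/6 each.
Deceased: Fiona. That 1/6 share is carried to generation 4.
At generation 4 (George, Martin) there are 2 shares of (1/6)/2 = 1/12 each.
Living: George and Martin — each takes 1/12.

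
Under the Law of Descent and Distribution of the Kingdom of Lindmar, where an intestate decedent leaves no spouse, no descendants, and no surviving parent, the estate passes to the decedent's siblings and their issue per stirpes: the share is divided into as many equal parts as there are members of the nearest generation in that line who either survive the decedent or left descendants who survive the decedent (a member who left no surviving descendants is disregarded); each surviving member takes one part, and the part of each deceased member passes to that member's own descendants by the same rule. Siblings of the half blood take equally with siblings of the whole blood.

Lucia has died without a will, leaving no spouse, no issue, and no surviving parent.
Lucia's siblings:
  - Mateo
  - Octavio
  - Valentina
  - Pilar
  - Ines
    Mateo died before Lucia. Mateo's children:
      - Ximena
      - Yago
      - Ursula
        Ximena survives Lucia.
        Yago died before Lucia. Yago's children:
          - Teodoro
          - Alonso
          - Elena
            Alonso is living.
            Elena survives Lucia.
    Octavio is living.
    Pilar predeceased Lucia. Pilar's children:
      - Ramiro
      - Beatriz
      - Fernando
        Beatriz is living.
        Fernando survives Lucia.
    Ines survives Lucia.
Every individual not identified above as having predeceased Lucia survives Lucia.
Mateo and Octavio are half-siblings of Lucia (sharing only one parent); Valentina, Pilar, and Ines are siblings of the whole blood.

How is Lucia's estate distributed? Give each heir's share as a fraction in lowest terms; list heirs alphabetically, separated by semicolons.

Alonso 1/45; Beatriz 1/15; Elena 1/45; Fernando 1/15; Ines 1/5; Octavio 1/5; Ramiro 1/15; Teodoro 1/45; Ursula 1/15; Valentina 1/5; Ximena 1/15

No spouse, descendants, or parent survives, so the estate passes to Lucia's siblings per stirpes.
Half-blood and whole-blood siblings take equally under the stated rule.
The estate is divided into 5 equal shares of 1/5 among Mateo, Octavio, Valentina, Pilar, Ines.
Mateo predeceased; the 1/5 allotted to Mateo's branch passes to Mateo's issue by representation.
The 1/5 is divided into 3 equal shares of 1/15 among Ximena, Yago, Ursula.
Ximena is living and takes 1/15.
Yago predeceased; the 1/15 allotted to Yago's branch passes to Yago's issue by representation.
The 1/15 is divided into 3 equal shares of 1/45 among Teodoro, Alonso, Elena.
Teodoro is living and takes 1/45.
Alonso is living and takes 1/45.
Elena is living and takes 1/45.
Ursula is living and takes 1/15.
Octavio is living and takes 1/5.
Valentina is living and takes 1/5.
Pilar predeceased; the 1/5 allotted to Pilar's branch passes to Pilar's issue by representation.
The 1/5 is divided into 3 equal shares of 1/15 among Ramiro, Beatriz, Fernando.
Ramiro is living and takes 1/15.
Beatriz is living and takes 1/15.
Fernando is living and takes 1/15.
Ines is living and takes 1/5.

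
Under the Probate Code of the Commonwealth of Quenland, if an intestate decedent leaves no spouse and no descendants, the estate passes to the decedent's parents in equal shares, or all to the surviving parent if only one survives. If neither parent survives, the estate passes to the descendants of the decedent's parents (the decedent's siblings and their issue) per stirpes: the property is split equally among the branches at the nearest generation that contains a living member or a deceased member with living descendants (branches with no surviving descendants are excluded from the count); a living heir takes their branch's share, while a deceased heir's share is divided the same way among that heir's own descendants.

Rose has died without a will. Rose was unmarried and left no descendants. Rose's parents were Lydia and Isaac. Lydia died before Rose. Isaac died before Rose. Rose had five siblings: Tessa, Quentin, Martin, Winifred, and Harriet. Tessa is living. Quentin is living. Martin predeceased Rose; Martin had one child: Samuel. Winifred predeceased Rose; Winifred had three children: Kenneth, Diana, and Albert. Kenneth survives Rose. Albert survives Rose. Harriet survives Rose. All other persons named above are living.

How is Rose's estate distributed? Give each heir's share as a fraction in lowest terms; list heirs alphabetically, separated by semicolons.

Neither parent survives and there are no descendants, so the estate passes to Rose's siblings and their issue per stirpes.
The estate is divided into 5 equal shares of 1/5 among Tessa, Quentin, Martin, Winifred, Harriet.
Tessa is living and takes 1/5.
Quentin is living and takes 1/5.
Martin predeceased; the 1/5 allotted to Martin's branch passes to Martin's issue by representation.
Samuel is the sole taker at this level and receives the full 1/5.
Winifred predeceased; the 1/5 allotted to Winifred's branch passes to Winifred's issue by representation.
The 1/5 is divided into 3 equal shares of 1/15 among Kenneth, Diana, Albert.
Kenneth is living and takes 1/15.
Diana is living and takes 1/15.
Albert is living and takes 1/15.
Harriet is living and takes 1/5.

Albert 1/15; Diana 1/15; Harriet 1/5; Kenneth 1/15; Quentin 1/5; Samuel 1/5; Tessa 1/5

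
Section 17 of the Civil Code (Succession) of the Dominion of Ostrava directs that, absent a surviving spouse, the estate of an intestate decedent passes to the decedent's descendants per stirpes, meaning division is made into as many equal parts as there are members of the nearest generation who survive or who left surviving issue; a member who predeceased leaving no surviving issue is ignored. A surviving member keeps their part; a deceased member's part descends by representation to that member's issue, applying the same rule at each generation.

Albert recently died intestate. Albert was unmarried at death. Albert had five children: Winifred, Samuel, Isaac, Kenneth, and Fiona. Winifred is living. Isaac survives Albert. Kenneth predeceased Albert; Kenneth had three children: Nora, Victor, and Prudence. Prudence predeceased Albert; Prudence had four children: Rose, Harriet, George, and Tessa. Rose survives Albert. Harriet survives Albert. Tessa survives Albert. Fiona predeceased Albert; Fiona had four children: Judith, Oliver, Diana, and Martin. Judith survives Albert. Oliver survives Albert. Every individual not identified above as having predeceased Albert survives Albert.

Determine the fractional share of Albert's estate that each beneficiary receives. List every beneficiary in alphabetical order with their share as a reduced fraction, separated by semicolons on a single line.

There is no surviving spouse, so the entire estate passes to Albert's descendants per stirpes.
The estate is divided into 5 equal shares of 1/5 among Winifred, Samuel, Isaac, Kenneth, Fiona.
Winifred is living and takes 1/5.
Samuel is living and takes 1/5.
Isaac is living and takes 1/5.
Kenneth predeceased; the 1/5 allotted to Kenneth's branch passes to Kenneth's issue by representation.
The 1/5 is divided into 3 equal shares of 1/15 among Nora, Victor, Prudence.
Nora is living and takes 1/15.
Victor is living and takes 1/15.
Prudence predeceased; the 1/15 allotted to Prudence's branch passes to Prudence's issue by representation.
The 1/15 is divided into 4 equal shares of 1/60 among Rose, Harriet, George, Tessa.
Rose is living and takes 1/60.
Harriet is living and takes 1/60.
George is living and takes 1/60.
Tessa is living and takes 1/60.
Fiona predeceased; the 1/5 allotted to Fiona's branch passes to Fiona's issue by representation.
The 1/5 is divided into 4 equal shares of 1/20 among Judith, Oliver, Diana, Martin.
Judith is living and takes 1/20.
Oliver is living and takes 1/20.
Diana is living and takes 1/20.
Martin is living and takes 1/20.

Diana 1/20; George 1/60; Harriet 1/60; Isaac 1/5; Judith 1/20; Martin 1/20; Nora 1/15; Oliver 1/20; Rose 1/60; Samuel 1/5; Tessa 1/60; Victor 1/15; Winifred 1/5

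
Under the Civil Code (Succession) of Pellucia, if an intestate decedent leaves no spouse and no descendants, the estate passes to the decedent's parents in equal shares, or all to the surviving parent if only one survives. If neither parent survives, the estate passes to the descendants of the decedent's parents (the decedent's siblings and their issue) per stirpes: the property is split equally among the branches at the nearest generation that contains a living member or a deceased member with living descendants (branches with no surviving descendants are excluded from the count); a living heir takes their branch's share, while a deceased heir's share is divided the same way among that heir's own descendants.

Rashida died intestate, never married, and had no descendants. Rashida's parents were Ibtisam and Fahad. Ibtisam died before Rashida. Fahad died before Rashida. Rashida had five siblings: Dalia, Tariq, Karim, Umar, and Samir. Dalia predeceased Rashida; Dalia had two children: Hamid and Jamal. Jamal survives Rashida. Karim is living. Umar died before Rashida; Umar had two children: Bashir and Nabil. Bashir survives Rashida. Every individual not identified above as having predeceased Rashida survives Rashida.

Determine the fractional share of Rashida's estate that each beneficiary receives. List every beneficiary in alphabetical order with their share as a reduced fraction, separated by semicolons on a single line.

Bashir 1/10; Hamid 1/10; Jamal 1/10; Karim 1/5; Nabil 1/10; Samir 1/5; Tariq 1/5

Neither parent survives and there are no descendants, so the estate passes to Rashida's siblings and their issue per stirpes.
The estate is divided into 5 equal shares of 1/5 among Dalia, Tariq, Karim, Umar, Samir.
Dalia predeceased; the 1/5 allotted to Dalia's branch passes to Dalia's issue by representation.
The 1/5 is divided into 2 equal shares of 1/10 among Hamid, Jamal.
Hamid is living and takes 1/10.
Jamal is living and takes 1/10.
Tariq is living and takes 1/5.
Karim is living and takes 1/5.
Umar predeceased; the 1/5 allotted to Umar's branch passes to Umar's issue by representation.
The 1/5 is divided into 2 equal shares of 1/10 among Bashir, Nabil.
Bashir is living and takes 1/10.
Nabil is living and takes 1/10.
Samir is living and takes 1/5.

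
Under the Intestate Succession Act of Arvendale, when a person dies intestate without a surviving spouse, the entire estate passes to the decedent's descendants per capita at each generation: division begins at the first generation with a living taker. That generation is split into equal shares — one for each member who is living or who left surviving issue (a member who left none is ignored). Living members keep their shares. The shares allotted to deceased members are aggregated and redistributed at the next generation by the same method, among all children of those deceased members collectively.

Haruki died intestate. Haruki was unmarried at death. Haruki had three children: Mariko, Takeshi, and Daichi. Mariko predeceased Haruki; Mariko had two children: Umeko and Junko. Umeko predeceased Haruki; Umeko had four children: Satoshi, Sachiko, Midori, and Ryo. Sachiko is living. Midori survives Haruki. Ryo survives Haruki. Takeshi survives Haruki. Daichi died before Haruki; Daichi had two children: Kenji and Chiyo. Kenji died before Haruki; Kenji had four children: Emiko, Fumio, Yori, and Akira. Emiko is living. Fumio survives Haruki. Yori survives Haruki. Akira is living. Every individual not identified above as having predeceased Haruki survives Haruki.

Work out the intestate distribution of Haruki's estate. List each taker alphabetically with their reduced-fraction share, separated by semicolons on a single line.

There is no surviving spouse, so the entire estate passes to Haruki's descendants per capita at each generation.
At generation 1 (Mariko, Takeshi, Daichi) there are 3 shares of (1)/3 = 1/3 each.
Living: Takeshi — each takes 1/3.
Deceased: Mariko and Daichi. Their combined 2/3 is pooled and carried to generation 2.
At generation 2 (Umeko, Junko, Kenji, Chiyo) there are 4 shares of (2/3)/4 = 1/6 each.
Living: Junko and Chiyo — each takes 1/6.
Deceased: Umeko and Kenji. Their combined 1/3 is pooled and carried to generation 3.
At generation 3 (Satoshi, Sachiko, Midori, Ryo, Emiko, Fumio, Yori, Akira) there are 8 shares of (1/3)/8 = 1/24 each.
Living: Satoshi, Sachiko, Midori, Ryo, Emiko, Fumio, Yori, and Akira — each takes 1/24.

Akira 1/24; Chiyo 1/6; Emiko 1/24; Fumio 1/24; Junko 1/6; Midori 1/24; Ryo 1/24; Sachiko 1/24; Satoshi 1/24; Takeshi 1/3; Yori 1/24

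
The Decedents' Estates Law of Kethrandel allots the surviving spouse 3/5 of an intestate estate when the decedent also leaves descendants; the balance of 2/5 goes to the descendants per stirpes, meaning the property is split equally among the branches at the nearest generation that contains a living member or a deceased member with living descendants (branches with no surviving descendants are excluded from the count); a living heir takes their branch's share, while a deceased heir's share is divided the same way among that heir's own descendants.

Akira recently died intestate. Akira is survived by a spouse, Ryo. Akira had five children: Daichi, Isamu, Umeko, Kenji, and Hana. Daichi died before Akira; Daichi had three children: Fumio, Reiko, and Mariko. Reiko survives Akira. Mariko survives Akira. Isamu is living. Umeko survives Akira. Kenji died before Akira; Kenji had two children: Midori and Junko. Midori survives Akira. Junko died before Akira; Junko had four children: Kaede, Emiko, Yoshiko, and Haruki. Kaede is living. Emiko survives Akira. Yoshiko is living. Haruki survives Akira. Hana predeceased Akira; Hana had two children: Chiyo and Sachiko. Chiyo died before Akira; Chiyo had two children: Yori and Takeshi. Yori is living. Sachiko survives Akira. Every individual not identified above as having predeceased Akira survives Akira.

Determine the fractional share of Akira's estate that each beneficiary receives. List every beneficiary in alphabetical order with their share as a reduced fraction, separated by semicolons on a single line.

Ryo, as surviving spouse, takes 3/5.
The remaining 2/5 passes to Akira's descendants per stirpes.
The 2/5 is divided into 5 equal shares of 2/25 among Daichi, Isamu, Umeko, Kenji, Hana.
Daichi predeceased; the 2/25 allotted to Daichi's branch passes to Daichi's issue by representation.
The 2/25 is divided into 3 equal shares of 2/75 among Fumio, Reiko, Mariko.
Fumio is living and takes 2/75.
Reiko is living and takes 2/75.
Mariko is living and takes 2/75.
Isamu is living and takes 2/25.
Umeko is living and takes 2/25.
Kenji predeceased; the 2/25 allotted to Kenji's branch passes to Kenji's issue by representation.
The 2/25 is divided into 2 equal shares of 1/25 among Midori, Junko.
Midori is living and takes 1/25.
Junko predeceased; the 1/25 allotted to Junko's branch passes to Junko's issue by representation.
The 1/25 is divided into 4 equal shares of 1/100 among Kaede, Emiko, Yoshiko, Haruki.
Kaede is living and takes 1/100.
Emiko is living and takes 1/100.
Yoshiko is living and takes 1/100.
Haruki is living and takes 1/100.
Hana predeceased; the 2/25 allotted to Hana's branch passes to Hana's issue by representation.
The 2/25 is divided into 2 equal shares of 1/25 among Chiyo, Sachiko.
Chiyo predeceased; the 1/25 allotted to Chiyo's branch passes to Chiyo's issue by representation.
The 1/25 is divided into 2 equal shares of 1/50 among Yori, Takeshi.
Yori is living and takes 1/50.
Takeshi is living and takes 1/50.
Sachiko is living and takes 1/25.

Emiko 1/100; Fumio 2/75; Haruki 1/100; Isamu 2/25; Kaede 1/100; Mariko 2/75; Midori 1/25; Reiko 2/75; Ryo 3/5; Sachiko 1/25; Takeshi 1/50; Umeko 2/25; Yori 1/50; Yoshiko 1/100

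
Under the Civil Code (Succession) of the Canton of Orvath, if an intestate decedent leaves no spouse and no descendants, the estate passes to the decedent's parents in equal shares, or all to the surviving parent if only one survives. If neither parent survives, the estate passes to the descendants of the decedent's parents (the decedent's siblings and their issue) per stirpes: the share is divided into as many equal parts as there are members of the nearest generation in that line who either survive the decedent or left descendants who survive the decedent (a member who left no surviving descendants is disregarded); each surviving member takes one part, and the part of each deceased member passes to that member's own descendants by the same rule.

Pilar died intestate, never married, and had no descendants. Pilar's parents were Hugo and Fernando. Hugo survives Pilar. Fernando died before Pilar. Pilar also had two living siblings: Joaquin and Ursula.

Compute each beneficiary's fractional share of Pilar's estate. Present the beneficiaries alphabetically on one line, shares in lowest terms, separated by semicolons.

Hugo 1

Only one parent, Hugo, survives, so Hugo takes the entire estate. The siblings take nothing because a surviving parent has priority.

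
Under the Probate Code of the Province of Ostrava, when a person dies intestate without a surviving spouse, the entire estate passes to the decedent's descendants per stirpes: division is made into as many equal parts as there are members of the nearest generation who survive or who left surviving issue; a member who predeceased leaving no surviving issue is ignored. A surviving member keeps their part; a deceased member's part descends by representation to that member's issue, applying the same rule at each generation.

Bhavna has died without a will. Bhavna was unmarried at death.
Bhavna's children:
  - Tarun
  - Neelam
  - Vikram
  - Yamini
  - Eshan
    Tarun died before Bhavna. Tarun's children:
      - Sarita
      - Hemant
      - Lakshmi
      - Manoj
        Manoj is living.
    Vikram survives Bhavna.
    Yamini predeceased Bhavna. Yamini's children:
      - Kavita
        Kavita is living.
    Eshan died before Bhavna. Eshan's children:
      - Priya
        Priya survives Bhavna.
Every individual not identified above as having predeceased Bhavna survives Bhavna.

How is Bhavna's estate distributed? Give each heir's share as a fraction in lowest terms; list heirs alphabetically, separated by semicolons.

There is no surviving spouse, so the entire estate passes to Bhavna's descendants per stirpes.
The estate is divided into 5 equal shares of 1/5 among Tarun, Neelam, Vikram, Yamini, Eshan.
Tarun predeceased; the 1/5 allotted to Tarun's branch passes to Tarun's issue by representation.
The 1/5 is divided into 4 equal shares of 1/20 among Sarita, Hemant, Lakshmi, Manoj.
Sarita is living and takes 1/20.
Hemant is living and takes 1/20.
Lakshmi is living and takes 1/20.
Manoj is living and takes 1/20.
Neelam is living and takes 1/5.
Vikram is living and takes 1/5.
Yamini predeceased; the 1/5 allotted to Yamini's branch passes to Yamini's issue by representation.
Kavita is the sole taker at this level and receives the full 1/5.
Eshan predeceased; the 1/5 allotted to Eshan's branch passes to Eshan's issue by representation.
Priya is the sole taker at this level and receives the full 1/5.

Hemant 1/20; Kavita 1/5; Lakshmi 1/20; Manoj 1/20; Neelam 1/5; Priya 1/5; Sarita 1/20; Vikram 1/5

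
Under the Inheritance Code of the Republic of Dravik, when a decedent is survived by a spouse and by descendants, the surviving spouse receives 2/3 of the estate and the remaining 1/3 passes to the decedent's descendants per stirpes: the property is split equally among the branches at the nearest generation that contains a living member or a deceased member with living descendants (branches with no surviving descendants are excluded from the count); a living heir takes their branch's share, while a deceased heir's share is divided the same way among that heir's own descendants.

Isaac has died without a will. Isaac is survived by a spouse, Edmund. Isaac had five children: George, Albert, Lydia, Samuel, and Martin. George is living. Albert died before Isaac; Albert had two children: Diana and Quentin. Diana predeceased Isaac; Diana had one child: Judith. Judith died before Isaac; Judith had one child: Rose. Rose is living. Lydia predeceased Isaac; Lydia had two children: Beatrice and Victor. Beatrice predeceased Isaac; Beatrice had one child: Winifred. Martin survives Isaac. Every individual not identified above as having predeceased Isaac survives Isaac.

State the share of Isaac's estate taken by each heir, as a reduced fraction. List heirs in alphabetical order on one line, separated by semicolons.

Edmund, as surviving spouse, takes 2/3.
The remaining 1/3 passes to Isaac's descendants per stirpes.
The 1/3 is divided into 5 equal shares of 1/15 among George, Albert, Lydia, Samuel, Martin.
George is living and takes 1/15.
Albert predeceased; the 1/15 allotted to Albert's branch passes to Albert's issue by representation.
The 1/15 is divided into 2 equal shares of 1/30 among Diana, Quentin.
Diana predeceased; the 1/30 allotted to Diana's branch passes to Diana's issue by representation.
Judith's line is the sole branch at this level, so the full 1/30 passes to Judith's issue by representation.
Rose is the sole taker at this level and receives the full 1/30.
Quentin is living and takes 1/30.
Lydia predeceased; the 1/15 allotted to Lydia's branch passes to Lydia's issue by representation.
The 1/15 is divided into 2 equal shares of 1/30 among Beatrice, Victor.
Beatrice predeceased; the 1/30 allotted to Beatrice's branch passes to Beatrice's issue by representation.
Winifred is the sole taker at this level and receives the full 1/30.
Victor is living and takes 1/30.
Samuel is living and takes 1/15.
Martin is living and takes 1/15.

Edmund 2/3; George 1/15; Martin 1/15; Quentin 1/30; Rose 1/30; Samuel 1/15; Victor 1/30; Winifred 1/30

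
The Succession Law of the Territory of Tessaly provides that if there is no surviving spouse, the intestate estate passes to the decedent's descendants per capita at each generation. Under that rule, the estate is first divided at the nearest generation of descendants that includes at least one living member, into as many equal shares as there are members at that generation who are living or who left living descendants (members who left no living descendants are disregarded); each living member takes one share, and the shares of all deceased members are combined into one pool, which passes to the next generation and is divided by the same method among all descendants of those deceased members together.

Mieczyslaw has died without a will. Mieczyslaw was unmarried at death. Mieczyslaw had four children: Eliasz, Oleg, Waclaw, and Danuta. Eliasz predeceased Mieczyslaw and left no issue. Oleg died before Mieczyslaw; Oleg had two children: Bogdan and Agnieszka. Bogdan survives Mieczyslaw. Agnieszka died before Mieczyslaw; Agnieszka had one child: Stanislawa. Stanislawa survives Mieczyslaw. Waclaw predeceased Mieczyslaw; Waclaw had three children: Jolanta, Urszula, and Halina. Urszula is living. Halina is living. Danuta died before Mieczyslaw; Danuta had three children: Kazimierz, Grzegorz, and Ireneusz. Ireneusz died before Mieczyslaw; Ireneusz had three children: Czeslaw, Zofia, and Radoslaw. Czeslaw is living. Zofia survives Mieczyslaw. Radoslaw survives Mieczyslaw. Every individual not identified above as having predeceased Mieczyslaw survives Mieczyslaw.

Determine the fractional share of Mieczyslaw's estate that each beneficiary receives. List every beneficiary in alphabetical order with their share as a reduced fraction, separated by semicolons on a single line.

There is no surviving spouse, so the entire estate passes to Mieczyslaw's descendants per capita at each generation.
No one at generation 1 (Oleg, Waclaw, Danuta) is living; moving to the next generation.
At generation 2 (Bogdan, Agnieszka, Jolanta, Urszula, Halina, Kazimierz, Grzegorz, Ireneusz) there are 8 shares of (1)/8 = 1/8 each.
Living: Bogdan, Jolanta, Urszula, Halina, Kazimierz, and Grzegorz — each takes 1/8.
Deceased: Agnieszka and Ireneusz. Their combined 1/4 is pooled and carried to generation 3.
At generation 3 (Stanislawa, Czeslaw, Zofia, Radoslaw) there are 4 shares of (1/4)/4 = 1/16 each.
Living: Stanislawa, Czeslaw, Zofia, and Radoslaw — each takes 1/16.

Bogdan 1/8; Czeslaw 1/16; Grzegorz 1/8; Halina 1/8; Jolanta 1/8; Kazimierz 1/8; Radoslaw 1/16; Stanislawa 1/16; Urszula 1/8; Zofia 1/16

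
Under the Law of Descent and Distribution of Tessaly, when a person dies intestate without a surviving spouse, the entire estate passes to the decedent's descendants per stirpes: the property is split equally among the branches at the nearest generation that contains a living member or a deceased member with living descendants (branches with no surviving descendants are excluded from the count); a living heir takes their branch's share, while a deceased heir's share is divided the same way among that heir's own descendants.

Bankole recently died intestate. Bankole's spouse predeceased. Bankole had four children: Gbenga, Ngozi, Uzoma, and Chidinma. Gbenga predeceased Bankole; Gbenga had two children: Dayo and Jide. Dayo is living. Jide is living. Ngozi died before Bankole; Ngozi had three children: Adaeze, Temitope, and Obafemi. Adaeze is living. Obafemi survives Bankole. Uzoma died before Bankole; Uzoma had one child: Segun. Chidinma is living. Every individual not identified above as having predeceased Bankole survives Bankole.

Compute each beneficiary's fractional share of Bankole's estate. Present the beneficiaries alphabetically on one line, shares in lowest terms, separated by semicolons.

There is no surviving spouse, so the entire estate passes to Bankole's descendants per stirpes.
The estate is divided into 4 equal shares of 1/4 among Gbenga, Ngozi, Uzoma, Chidinma.
Gbenga predeceased; the 1/4 allotted to Gbenga's branch passes to Gbenga's issue by representation.
The 1/4 is divided into 2 equal shares of 1/8 among Dayo, Jide.
Dayo is living and takes 1/8.
Jide is living and takes 1/8.
Ngozi predeceased; the 1/4 allotted to Ngozi's branch passes to Ngozi's issue by representation.
The 1/4 is divided into 3 equal shares of 1/12 among Adaeze, Temitope, Obafemi.
Adaeze is living and takes 1/12.
Temitope is living and takes 1/12.
Obafemi is living and takes 1/12.
Uzoma predeceased; the 1/4 allotted to Uzoma's branch passes to Uzoma's issue by representation.
Segun is the sole taker at this level and receives the full 1/4.
Chidinma is living and takes 1/4.

Adaeze 1/12; Chidinma 1/4; Dayo 1/8; Jide 1/8; Obafemi 1/12; Segun 1/4; Temitope 1/12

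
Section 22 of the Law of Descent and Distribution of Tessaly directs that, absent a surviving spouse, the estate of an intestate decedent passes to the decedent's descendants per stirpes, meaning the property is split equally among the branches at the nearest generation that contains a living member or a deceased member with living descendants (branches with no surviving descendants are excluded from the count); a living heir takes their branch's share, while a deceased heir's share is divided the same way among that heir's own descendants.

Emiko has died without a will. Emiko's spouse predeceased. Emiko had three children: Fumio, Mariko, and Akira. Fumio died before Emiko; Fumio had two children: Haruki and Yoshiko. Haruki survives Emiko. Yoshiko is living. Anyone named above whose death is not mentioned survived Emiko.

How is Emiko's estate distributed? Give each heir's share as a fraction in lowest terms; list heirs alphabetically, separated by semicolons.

Akira 1/3; Haruki 1/6; Mariko 1/3; Yoshiko 1/6

There is no surviving spouse, so the entire estate passes to Emiko's descendants per stirpes.
The estate is divided into 3 equal shares of 1/3 among Fumio, Mariko, Akira.
Fumio predeceased; the 1/3 allotted to Fumio's branch passes to Fumio's issue by representation.
The 1/3 is divided into 2 equal shares of 1/6 among Haruki, Yoshiko.
Haruki is living and takes 1/6.
Yoshiko is living and takes 1/6.
Mariko is living and takes 1/3.
Akira is living and takes 1/3.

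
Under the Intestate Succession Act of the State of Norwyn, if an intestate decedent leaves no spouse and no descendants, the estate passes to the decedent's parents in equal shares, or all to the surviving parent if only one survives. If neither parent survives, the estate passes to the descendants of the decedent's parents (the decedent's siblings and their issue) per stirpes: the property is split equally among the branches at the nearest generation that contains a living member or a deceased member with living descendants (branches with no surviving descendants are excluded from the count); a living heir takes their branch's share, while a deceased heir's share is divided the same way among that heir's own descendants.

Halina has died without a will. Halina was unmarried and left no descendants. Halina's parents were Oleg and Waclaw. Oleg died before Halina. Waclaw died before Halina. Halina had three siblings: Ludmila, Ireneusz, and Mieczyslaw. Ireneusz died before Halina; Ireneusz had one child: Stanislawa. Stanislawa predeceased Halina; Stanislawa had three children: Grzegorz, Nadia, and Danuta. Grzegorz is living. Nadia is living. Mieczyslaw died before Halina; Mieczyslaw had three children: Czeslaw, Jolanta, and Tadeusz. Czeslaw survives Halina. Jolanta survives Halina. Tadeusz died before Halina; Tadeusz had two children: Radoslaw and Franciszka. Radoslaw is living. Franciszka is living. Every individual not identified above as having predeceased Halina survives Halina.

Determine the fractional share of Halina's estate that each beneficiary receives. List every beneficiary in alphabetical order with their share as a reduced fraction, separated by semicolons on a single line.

Neither parent survives and there are no descendants, so the estate passes to Halina's siblings and their issue per stirpes.
The estate is divided into 3 equal shares of 1/3 among Ludmila, Ireneusz, Mieczyslaw.
Ludmila is living and takes 1/3.
Ireneusz predeceased; the 1/3 allotted to Ireneusz's branch passes to Ireneusz's issue by representation.
Stanislawa's line is the sole branch at this level, so the full 1/3 passes to Stanislawa's issue by representation.
The 1/3 is divided into 3 equal shares of 1/9 among Grzegorz, Nadia, Danuta.
Grzegorz is living and takes 1/9.
Nadia is living and takes 1/9.
Danuta is living and takes 1/9.
Mieczyslaw predeceased; the 1/3 allotted to Mieczyslaw's branch passes to Mieczyslaw's issue by representation.
The 1/3 is divided into 3 equal shares of 1/9 among Czeslaw, Jolanta, Tadeusz.
Czeslaw is living and takes 1/9.
Jolanta is living and takes 1/9.
Tadeusz predeceased; the 1/9 allotted to Tadeusz's branch passes to Tadeusz's issue by representation.
The 1/9 is divided into 2 equal shares of 1/18 among Radoslaw, Franciszka.
Radoslaw is living and takes 1/18.
Franciszka is living and takes 1/18.

Czeslaw 1/9; Danuta 1/9; Franciszka 1/18; Grzegorz 1/9; Jolanta 1/9; Ludmila 1/3; Nadia 1/9; Radoslaw 1/18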